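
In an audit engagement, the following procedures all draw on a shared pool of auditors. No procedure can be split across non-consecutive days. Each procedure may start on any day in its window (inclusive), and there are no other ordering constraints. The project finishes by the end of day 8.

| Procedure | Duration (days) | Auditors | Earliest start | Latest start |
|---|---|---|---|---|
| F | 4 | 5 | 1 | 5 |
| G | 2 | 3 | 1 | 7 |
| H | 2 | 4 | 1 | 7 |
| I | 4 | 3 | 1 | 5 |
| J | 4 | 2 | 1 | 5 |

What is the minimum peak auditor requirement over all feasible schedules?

7

Early-start (F@1, G@1, H@1, I@1, J@1) gives peak 17: d1:17  d2:17  d3:10  d4:10  d5:0  d6:0  d7:0  d8:0.
Shift G→5, H→7, I→5.
Schedule F@1, G@5, H@7, I@5, J@1: d1:7  d2:7  d3:7  d4:7  d5:6  d6:6  d7:7  d8:7 — peak 7.
Total auditor-days = 54 over 8 days ⇒ peak ≥ ⌈54/8⌉ = 7, so 7 is optimal.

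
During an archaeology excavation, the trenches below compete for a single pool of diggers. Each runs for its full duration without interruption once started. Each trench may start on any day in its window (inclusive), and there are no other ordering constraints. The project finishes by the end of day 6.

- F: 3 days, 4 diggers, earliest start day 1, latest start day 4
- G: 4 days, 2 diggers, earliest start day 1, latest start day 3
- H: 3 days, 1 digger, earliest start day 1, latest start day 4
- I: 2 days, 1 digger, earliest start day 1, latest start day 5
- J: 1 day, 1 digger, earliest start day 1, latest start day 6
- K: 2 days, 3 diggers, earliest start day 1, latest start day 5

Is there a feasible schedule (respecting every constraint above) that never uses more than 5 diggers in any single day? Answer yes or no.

Total digger-days = 32; over 6 days the average is 32/6 > 5, so some day must exceed 5.

no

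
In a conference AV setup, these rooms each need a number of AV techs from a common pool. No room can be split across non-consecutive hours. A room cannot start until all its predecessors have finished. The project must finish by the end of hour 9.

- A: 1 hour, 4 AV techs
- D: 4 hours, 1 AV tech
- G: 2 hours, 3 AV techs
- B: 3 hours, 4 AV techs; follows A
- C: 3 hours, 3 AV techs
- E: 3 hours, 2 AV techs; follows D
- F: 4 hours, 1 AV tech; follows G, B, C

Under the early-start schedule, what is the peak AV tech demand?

11

Early-start schedule: A@1, D@1, G@1, B@2, C@1, E@5, F@5.
Load per hour: hour 1: 11, hour 2: 11, hour 3: 8, hour 4: 5, hour 5: 3, hour 6: 3, hour 7: 3, hour 8: 1, hour 9: 0.
Peak is 11.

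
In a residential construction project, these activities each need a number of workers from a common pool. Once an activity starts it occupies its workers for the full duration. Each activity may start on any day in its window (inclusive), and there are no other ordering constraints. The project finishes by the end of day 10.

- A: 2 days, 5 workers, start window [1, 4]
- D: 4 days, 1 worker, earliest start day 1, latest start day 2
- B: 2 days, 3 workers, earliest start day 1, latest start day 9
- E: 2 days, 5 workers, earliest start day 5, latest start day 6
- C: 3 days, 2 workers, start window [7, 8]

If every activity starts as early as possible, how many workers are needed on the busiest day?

9

Early-start schedule: A@1, D@1, B@1, E@5, C@7.
Load per day: day 1: 9, day 2: 9, day 3: 1, day 4: 1, day 5: 5, day 6: 5, day 7: 2, day 8: 2, day 9: 2, day 10: 0.
Peak is 9.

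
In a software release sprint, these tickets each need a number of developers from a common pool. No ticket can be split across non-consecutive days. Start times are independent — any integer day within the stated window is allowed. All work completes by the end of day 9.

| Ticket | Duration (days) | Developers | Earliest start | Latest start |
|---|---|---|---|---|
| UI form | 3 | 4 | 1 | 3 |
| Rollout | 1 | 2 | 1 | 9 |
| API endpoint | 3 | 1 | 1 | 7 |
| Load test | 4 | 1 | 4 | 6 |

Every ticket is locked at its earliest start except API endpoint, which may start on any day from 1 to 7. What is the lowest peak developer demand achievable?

API endpoint@1: d1:7  d2:5  d3:5  d4:1  d5:1  d6:1  d7:1  d8:0  d9:0 → peak 7
API endpoint@2: d1:6  d2:5  d3:5  d4:2  d5:1  d6:1  d7:1  d8:0  d9:0 → peak 6
API endpoint@3: d1:6  d2:4  d3:5  d4:2  d5:2  d6:1  d7:1  d8:0  d9:0 → peak 6
API endpoint@4: d1:6  d2:4  d3:4  d4:2  d5:2  d6:2  d7:1  d8:0  d9:0 → peak 6
API endpoint@5: d1:6  d2:4  d3:4  d4:1  d5:2  d6:2  d7:2  d8:0  d9:0 → peak 6
API endpoint@6: d1:6  d2:4  d3:4  d4:1  d5:1  d6:2  d7:2  d8:1  d9:0 → peak 6
API endpoint@7: d1:6  d2:4  d3:4  d4:1  d5:1  d6:1  d7:2  d8:1  d9:1 → peak 6
Best is API endpoint@2, peak 6.

6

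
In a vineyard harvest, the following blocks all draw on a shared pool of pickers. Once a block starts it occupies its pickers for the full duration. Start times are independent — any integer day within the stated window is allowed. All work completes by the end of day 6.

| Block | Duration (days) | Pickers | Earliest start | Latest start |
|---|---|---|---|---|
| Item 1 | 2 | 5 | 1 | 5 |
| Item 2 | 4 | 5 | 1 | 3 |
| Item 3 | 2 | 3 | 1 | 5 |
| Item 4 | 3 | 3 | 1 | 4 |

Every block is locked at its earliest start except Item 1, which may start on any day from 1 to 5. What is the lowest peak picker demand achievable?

11

Item 1@1: d1:16  d2:16  d3:8  d4:5  d5:0  d6:0 → peak 16
Item 1@2: d1:11  d2:16  d3:13  d4:5  d5:0  d6:0 → peak 16
Item 1@3: d1:11  d2:11  d3:13  d4:10  d5:0  d6:0 → peak 13
Item 1@4: d1:11  d2:11  d3:8  d4:10  d5:5  d6:0 → peak 11
Item 1@5: d1:11  d2:11  d3:8  d4:5  d5:5  d6:5 → peak 11
Best is Item 1@4, peak 11.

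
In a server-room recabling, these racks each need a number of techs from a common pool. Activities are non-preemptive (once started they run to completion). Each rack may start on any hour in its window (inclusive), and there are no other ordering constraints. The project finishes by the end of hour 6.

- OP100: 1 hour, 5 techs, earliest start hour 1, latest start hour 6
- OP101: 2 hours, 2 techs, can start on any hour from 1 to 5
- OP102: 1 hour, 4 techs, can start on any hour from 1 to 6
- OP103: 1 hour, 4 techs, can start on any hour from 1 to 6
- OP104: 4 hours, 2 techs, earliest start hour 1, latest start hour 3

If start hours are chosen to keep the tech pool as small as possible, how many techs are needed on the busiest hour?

6

Early-start (OP100@1, OP101@1, OP102@1, OP103@1, OP104@1) gives peak 17: h1:17  h2:4  h3:2  h4:2  h5:0  h6:0.
Shift OP101→2, OP102→2, OP103→4, OP104→3.
Schedule OP100@1, OP101@2, OP102@2, OP103@4, OP104@3: h1:5  h2:6  h3:4  h4:6  h5:2  h6:2 — peak 6.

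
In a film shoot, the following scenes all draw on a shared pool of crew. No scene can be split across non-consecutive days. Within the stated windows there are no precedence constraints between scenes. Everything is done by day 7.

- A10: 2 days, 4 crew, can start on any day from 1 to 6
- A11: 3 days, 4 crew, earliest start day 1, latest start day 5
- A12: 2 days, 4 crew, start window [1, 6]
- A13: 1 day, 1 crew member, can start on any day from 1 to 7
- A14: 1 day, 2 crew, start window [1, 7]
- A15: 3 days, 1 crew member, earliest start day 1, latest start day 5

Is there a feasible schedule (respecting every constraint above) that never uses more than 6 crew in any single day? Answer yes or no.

Schedule A10@1, A11@3, A12@6, A13@1, A14@2, A15@3: d1:5  d2:6  d3:5  d4:5  d5:5  d6:4  d7:4 — peak 6 ≤ 6.

yes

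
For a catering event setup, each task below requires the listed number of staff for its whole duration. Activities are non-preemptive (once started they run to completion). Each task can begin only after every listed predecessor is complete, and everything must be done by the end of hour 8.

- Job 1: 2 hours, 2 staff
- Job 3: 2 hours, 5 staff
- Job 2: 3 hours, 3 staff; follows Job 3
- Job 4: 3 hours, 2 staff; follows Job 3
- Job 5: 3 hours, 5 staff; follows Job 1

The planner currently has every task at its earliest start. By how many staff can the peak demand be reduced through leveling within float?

3

Early-start peak: h1:7  h2:7  h3:10  h4:10  h5:10  h6:0  h7:0  h8:0 ⇒ 10.
Leveled (Job 1@1, Job 3@1, Job 2@3, Job 4@3, Job 5@6): h1:7  h2:7  h3:5  h4:5  h5:5  h6:5  h7:5  h8:5 ⇒ 7.
Reduction 10 − 7 = 3.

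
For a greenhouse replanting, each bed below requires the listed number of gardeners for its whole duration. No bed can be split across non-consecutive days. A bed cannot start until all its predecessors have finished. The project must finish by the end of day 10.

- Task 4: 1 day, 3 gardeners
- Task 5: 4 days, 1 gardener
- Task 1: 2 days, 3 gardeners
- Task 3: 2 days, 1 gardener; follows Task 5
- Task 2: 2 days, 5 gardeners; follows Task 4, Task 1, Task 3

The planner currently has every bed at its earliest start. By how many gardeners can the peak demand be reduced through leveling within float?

2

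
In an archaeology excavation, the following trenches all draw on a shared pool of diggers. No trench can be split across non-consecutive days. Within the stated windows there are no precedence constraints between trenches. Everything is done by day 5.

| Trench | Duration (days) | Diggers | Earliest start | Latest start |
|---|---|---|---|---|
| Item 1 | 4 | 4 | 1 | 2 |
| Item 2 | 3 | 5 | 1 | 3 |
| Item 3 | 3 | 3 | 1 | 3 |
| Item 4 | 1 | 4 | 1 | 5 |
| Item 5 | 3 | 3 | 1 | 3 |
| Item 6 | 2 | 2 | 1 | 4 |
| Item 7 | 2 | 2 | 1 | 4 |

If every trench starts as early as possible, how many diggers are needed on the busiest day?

Early-start schedule: Item 1@1, Item 2@1, Item 3@1, Item 4@1, Item 5@1, Item 6@1, Item 7@1.
Load per day: day 1: 23, day 2: 19, day 3: 15, day 4: 4, day 5: 0.
Peak is 23.

23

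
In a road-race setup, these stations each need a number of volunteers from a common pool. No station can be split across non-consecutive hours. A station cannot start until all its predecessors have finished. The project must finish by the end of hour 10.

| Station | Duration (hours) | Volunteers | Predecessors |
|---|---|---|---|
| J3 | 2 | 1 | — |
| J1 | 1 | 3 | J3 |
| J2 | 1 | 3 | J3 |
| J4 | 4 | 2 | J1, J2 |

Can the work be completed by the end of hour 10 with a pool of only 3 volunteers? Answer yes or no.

Schedule J3@1, J1@3, J2@4, J4@5: h1:1  h2:1  h3:3  h4:3  h5:2  h6:2  h7:2  h8:2  h9:0  h10:0 — peak 3 ≤ 3.

yes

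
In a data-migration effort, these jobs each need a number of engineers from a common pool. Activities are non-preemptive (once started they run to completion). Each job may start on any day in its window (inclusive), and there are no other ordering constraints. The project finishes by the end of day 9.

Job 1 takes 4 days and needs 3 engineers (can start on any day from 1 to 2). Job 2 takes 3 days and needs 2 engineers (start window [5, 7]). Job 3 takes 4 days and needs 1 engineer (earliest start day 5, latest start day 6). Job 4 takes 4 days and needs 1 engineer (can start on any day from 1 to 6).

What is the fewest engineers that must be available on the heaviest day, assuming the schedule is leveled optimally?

4

Schedule Job 1@1, Job 2@5, Job 3@5, Job 4@1: d1:4  d2:4  d3:4  d4:4  d5:3  d6:3  d7:3  d8:1  d9:0 — peak 4.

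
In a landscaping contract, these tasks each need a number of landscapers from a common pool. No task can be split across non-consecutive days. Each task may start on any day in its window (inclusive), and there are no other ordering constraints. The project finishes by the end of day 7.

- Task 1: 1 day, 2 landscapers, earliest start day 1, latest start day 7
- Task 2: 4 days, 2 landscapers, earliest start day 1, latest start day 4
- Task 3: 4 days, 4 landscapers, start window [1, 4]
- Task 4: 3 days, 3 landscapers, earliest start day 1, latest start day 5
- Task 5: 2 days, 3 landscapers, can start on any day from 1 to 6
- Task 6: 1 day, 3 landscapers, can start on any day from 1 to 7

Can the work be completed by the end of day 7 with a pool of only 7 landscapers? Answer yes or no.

yes

Schedule Task 1@1, Task 2@1, Task 3@2, Task 4@5, Task 5@6, Task 6@1: d1:7  d2:6  d3:6  d4:6  d5:7  d6:6  d7:6 — peak 7 ≤ 7.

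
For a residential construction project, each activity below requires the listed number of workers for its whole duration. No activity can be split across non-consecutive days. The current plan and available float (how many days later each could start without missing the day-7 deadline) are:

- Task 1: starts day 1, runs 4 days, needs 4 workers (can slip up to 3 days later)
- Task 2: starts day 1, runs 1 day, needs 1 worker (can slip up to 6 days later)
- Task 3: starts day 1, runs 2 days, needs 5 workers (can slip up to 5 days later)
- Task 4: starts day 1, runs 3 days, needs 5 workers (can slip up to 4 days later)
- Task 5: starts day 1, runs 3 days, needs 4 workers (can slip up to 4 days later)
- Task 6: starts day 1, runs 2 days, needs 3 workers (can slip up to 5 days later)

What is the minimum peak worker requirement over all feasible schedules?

9

Early-start (Task 1@1, Task 2@1, Task 3@1, Task 4@1, Task 5@1, Task 6@1) gives peak 22: d1:22  d2:21  d3:13  d4:4  d5:0  d6:0  d7:0.
Shift Task 3→3, Task 4→5, Task 5→5.
Schedule Task 1@1, Task 2@1, Task 3@3, Task 4@5, Task 5@5, Task 6@1: d1:8  d2:7  d3:9  d4:9  d5:9  d6:9  d7:9 — peak 9.
Total worker-days = 60 over 7 days ⇒ peak ≥ ⌈60/7⌉ = 9, so 9 is optimal.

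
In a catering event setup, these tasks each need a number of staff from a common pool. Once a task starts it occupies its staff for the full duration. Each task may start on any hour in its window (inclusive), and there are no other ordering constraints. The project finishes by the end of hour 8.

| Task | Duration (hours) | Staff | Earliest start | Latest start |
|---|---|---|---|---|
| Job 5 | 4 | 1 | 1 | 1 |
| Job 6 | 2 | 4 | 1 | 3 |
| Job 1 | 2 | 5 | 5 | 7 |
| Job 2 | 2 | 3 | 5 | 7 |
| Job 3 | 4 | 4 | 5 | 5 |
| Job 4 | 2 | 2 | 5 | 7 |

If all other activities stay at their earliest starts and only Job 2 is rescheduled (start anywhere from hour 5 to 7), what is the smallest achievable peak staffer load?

Job 2@5: h1:5  h2:5  h3:1  h4:1  h5:14  h6:14  h7:4  h8:4 → peak 14
Job 2@6: h1:5  h2:5  h3:1  h4:1  h5:11  h6:14  h7:7  h8:4 → peak 14
Job 2@7: h1:5  h2:5  h3:1  h4:1  h5:11  h6:11  h7:7  h8:7 → peak 11
Best is Job 2@7, peak 11.

11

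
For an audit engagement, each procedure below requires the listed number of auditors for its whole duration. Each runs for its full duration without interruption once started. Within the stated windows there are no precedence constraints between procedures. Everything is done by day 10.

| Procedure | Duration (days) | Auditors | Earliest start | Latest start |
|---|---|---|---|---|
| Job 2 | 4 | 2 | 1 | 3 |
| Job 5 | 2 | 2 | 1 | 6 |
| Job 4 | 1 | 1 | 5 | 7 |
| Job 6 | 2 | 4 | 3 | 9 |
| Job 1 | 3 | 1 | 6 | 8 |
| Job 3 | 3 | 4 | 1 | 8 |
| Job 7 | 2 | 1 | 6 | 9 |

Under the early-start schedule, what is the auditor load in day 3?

At early start, day 3 has: Job 2, Job 6, Job 3.
Demand: 2 + 4 + 4 = 10.

10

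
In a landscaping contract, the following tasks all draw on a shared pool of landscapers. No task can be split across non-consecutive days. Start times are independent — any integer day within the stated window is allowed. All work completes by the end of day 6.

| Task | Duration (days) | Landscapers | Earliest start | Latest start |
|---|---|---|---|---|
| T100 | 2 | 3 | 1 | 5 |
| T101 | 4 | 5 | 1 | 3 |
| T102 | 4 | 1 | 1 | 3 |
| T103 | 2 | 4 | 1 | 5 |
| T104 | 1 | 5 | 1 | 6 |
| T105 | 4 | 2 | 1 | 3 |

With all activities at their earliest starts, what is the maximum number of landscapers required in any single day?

20

Early-start schedule: T100@1, T101@1, T102@1, T103@1, T104@1, T105@1.
Load per day: day 1: 20, day 2: 15, day 3: 8, day 4: 8, day 5: 0, day 6: 0.
Peak is 20.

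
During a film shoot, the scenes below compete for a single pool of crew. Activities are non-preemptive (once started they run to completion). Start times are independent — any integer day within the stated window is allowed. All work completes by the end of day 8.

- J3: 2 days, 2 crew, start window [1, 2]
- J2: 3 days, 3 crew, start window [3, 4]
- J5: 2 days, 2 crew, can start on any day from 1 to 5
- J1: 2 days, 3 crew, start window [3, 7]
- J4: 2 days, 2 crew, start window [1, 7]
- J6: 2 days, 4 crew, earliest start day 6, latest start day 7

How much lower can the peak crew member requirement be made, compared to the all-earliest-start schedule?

0

Early-start peak: d1:6  d2:6  d3:6  d4:6  d5:3  d6:4  d7:4  d8:0 ⇒ 6.
Leveled (J3@1, J2@3, J5@1, J1@3, J4@1, J6@6): d1:6  d2:6  d3:6  d4:6  d5:3  d6:4  d7:4  d8:0 ⇒ 6.
Reduction 6 − 6 = 0.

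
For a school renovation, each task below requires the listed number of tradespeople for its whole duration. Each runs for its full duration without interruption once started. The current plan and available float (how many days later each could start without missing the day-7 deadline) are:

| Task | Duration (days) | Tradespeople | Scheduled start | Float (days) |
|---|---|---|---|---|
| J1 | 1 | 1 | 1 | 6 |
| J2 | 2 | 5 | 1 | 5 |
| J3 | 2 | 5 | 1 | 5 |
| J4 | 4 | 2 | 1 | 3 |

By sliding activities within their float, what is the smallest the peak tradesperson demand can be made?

Early-start (J1@1, J2@1, J3@1, J4@1) gives peak 13: d1:13  d2:12  d3:2  d4:2  d5:0  d6:0  d7:0.
Shift J3→3, J4→2.
Schedule J1@1, J2@1, J3@3, J4@2: d1:6  d2:7  d3:7  d4:7  d5:2  d6:0  d7:0 — peak 7.

7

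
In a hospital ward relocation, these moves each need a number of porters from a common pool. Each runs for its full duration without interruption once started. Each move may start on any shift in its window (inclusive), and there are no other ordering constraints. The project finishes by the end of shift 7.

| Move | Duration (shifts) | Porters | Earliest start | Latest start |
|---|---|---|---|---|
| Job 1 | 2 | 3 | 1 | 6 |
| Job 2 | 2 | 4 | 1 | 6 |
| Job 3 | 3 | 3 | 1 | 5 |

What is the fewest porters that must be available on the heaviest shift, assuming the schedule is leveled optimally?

4

Early-start (Job 1@1, Job 2@1, Job 3@1) gives peak 10: s1:10  s2:10  s3:3  s4:0  s5:0  s6:0  s7:0.
Shift Job 2→3, Job 3→5.
Schedule Job 1@1, Job 2@3, Job 3@5: s1:3  s2:3  s3:4  s4:4  s5:3  s6:3  s7:3 — peak 4.
Total porter-shifts = 23 over 7 shifts ⇒ peak ≥ ⌈23/7⌉ = 4, so 4 is optimal.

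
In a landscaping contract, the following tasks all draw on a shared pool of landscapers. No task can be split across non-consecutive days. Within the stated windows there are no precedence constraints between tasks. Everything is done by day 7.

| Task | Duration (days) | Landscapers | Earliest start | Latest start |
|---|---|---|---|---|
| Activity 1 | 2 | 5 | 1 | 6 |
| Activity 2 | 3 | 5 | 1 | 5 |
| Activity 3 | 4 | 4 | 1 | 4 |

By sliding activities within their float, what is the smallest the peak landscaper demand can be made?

9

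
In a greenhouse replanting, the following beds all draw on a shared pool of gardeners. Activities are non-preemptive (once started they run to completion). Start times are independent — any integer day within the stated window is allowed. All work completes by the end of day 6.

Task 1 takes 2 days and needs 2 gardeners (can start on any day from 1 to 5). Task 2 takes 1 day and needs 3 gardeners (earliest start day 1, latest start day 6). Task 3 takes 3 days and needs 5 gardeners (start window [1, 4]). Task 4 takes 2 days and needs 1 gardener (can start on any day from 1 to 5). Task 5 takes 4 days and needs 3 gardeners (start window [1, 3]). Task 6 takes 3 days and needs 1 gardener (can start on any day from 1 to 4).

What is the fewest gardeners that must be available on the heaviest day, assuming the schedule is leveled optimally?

8

Early-start (Task 1@1, Task 2@1, Task 3@1, Task 4@1, Task 5@1, Task 6@1) gives peak 15: d1:15  d2:12  d3:9  d4:3  d5:0  d6:0.
Shift Task 3→4, Task 5→2.
Schedule Task 1@1, Task 2@1, Task 3@4, Task 4@1, Task 5@2, Task 6@1: d1:7  d2:7  d3:4  d4:8  d5:8  d6:5 — peak 8.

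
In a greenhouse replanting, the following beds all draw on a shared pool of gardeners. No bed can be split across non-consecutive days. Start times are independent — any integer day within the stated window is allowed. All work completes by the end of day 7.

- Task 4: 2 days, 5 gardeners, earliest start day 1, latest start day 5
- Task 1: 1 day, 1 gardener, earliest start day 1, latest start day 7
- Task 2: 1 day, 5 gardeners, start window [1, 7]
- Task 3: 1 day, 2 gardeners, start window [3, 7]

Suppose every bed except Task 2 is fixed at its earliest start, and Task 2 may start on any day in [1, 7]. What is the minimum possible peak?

6

Task 2@1: d1:11  d2:5  d3:2  d4:0  d5:0  d6:0  d7:0 → peak 11
Task 2@2: d1:6  d2:10  d3:2  d4:0  d5:0  d6:0  d7:0 → peak 10
Task 2@3: d1:6  d2:5  d3:7  d4:0  d5:0  d6:0  d7:0 → peak 7
Task 2@4: d1:6  d2:5  d3:2  d4:5  d5:0  d6:0  d7:0 → peak 6
Task 2@5: d1:6  d2:5  d3:2  d4:0  d5:5  d6:0  d7:0 → peak 6
Task 2@6: d1:6  d2:5  d3:2  d4:0  d5:0  d6:5  d7:0 → peak 6
Task 2@7: d1:6  d2:5  d3:2  d4:0  d5:0  d6:0  d7:5 → peak 6
Best is Task 2@4, peak 6.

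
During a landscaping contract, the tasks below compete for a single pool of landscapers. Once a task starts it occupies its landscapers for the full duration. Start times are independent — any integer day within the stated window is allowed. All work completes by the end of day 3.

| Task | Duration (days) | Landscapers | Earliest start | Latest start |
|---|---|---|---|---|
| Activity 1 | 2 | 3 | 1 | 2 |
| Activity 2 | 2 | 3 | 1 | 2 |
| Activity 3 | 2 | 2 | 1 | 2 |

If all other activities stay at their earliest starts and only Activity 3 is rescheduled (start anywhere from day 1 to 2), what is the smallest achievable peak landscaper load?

8

Activity 3@1: d1:8  d2:8  d3:0 → peak 8
Activity 3@2: d1:6  d2:8  d3:2 → peak 8
Best is Activity 3@1, peak 8.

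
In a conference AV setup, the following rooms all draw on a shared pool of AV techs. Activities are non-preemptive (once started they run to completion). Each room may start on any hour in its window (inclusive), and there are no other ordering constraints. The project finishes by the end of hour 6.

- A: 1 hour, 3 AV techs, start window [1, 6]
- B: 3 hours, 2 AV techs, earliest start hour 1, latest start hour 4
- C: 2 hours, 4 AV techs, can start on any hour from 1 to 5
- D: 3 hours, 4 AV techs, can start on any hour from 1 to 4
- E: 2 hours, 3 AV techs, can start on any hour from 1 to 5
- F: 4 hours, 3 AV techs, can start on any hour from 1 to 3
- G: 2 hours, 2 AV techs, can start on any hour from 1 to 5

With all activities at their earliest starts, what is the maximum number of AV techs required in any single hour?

21

Early-start schedule: A@1, B@1, C@1, D@1, E@1, F@1, G@1.
Load per hour: hour 1: 21, hour 2: 18, hour 3: 9, hour 4: 3, hour 5: 0, hour 6: 0.
Peak is 21.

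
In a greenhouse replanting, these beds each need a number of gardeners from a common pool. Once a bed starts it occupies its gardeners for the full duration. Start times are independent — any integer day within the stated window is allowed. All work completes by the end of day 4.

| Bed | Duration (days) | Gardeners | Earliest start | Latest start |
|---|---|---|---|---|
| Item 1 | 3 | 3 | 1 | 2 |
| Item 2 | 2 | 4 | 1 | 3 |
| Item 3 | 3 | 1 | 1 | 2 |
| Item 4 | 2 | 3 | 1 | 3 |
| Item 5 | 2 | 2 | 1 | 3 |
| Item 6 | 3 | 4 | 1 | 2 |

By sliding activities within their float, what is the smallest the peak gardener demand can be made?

13

Early-start (Item 1@1, Item 2@1, Item 3@1, Item 4@1, Item 5@1, Item 6@1) gives peak 17: d1:17  d2:17  d3:8  d4:0.
Shift Item 4→3, Item 5→3.
Schedule Item 1@1, Item 2@1, Item 3@1, Item 4@3, Item 5@3, Item 6@1: d1:12  d2:12  d3:13  d4:5 — peak 13.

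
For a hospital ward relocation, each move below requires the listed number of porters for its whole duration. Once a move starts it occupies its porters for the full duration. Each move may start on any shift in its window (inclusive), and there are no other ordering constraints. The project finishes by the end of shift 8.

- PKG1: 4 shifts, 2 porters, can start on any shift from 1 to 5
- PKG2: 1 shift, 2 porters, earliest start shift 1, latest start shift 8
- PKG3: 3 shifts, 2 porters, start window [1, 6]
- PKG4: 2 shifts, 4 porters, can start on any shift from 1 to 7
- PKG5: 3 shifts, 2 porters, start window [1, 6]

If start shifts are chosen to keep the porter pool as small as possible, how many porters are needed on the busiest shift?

4

Early-start (PKG1@1, PKG2@1, PKG3@1, PKG4@1, PKG5@1) gives peak 12: s1:12  s2:10  s3:6  s4:2  s5:0  s6:0  s7:0  s8:0.
Shift PKG2→5, PKG4→7, PKG5→4.
Schedule PKG1@1, PKG2@5, PKG3@1, PKG4@7, PKG5@4: s1:4  s2:4  s3:4  s4:4  s5:4  s6:2  s7:4  s8:4 — peak 4.
Total porter-shifts = 30 over 8 shifts ⇒ peak ≥ ⌈30/8⌉ = 4, so 4 is optimal.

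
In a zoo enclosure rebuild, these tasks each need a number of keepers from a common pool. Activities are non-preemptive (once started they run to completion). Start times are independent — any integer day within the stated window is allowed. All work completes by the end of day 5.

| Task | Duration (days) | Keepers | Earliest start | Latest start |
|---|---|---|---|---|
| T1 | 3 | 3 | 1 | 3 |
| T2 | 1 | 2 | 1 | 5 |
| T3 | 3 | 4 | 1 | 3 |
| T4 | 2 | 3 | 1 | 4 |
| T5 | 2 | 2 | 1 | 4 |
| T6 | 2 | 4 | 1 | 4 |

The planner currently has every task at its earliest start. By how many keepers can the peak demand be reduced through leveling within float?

Early-start peak: d1:18  d2:16  d3:7  d4:0  d5:0 ⇒ 18.
Leveled (T1@1, T2@1, T3@1, T4@4, T5@2, T6@4): d1:9  d2:9  d3:9  d4:7  d5:7 ⇒ 9.
Reduction 18 − 9 = 9.

9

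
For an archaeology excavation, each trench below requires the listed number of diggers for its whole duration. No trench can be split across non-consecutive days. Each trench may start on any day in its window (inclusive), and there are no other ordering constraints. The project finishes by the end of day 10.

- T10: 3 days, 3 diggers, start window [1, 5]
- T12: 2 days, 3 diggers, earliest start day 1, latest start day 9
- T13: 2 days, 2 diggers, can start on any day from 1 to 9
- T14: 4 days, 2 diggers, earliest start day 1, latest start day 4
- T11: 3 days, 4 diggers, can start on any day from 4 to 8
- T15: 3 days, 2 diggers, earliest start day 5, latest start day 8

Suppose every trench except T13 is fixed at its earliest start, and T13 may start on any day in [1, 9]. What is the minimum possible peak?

T13@1: d1:10  d2:10  d3:5  d4:6  d5:6  d6:6  d7:2  d8:0  d9:0  d10:0 → peak 10
T13@2: d1:8  d2:10  d3:7  d4:6  d5:6  d6:6  d7:2  d8:0  d9:0  d10:0 → peak 10
T13@3: d1:8  d2:8  d3:7  d4:8  d5:6  d6:6  d7:2  d8:0  d9:0  d10:0 → peak 8
T13@4: d1:8  d2:8  d3:5  d4:8  d5:8  d6:6  d7:2  d8:0  d9:0  d10:0 → peak 8
T13@5: d1:8  d2:8  d3:5  d4:6  d5:8  d6:8  d7:2  d8:0  d9:0  d10:0 → peak 8
T13@6: d1:8  d2:8  d3:5  d4:6  d5:6  d6:8  d7:4  d8:0  d9:0  d10:0 → peak 8
T13@7: d1:8  d2:8  d3:5  d4:6  d5:6  d6:6  d7:4  d8:2  d9:0  d10:0 → peak 8
T13@8: d1:8  d2:8  d3:5  d4:6  d5:6  d6:6  d7:2  d8:2  d9:2  d10:0 → peak 8
T13@9: d1:8  d2:8  d3:5  d4:6  d5:6  d6:6  d7:2  d8:0  d9:2  d10:2 → peak 8
Best is T13@3, peak 8.

8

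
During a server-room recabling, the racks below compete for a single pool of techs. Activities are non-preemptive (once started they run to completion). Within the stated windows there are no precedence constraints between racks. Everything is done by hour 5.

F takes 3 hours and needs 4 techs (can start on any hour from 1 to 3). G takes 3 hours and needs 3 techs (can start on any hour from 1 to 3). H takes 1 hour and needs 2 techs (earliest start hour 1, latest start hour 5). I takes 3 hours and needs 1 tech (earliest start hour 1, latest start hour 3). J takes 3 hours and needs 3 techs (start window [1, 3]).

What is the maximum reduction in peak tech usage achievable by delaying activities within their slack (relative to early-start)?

2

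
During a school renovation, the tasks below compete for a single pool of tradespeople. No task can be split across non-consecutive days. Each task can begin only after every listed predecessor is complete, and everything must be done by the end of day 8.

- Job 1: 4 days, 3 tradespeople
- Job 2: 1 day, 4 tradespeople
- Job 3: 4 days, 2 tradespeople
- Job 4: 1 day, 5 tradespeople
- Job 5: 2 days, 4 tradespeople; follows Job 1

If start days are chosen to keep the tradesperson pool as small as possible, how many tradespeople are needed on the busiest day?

5

Early-start (Job 1@1, Job 2@1, Job 3@1, Job 4@1, Job 5@5) gives peak 14: d1:14  d2:5  d3:5  d4:5  d5:4  d6:4  d7:0  d8:0.
Shift Job 2→5, Job 4→6, Job 5→7.
Schedule Job 1@1, Job 2@5, Job 3@1, Job 4@6, Job 5@7: d1:5  d2:5  d3:5  d4:5  d5:4  d6:5  d7:4  d8:4 — peak 5.
Total tradesperson-days = 37 over 8 days ⇒ peak ≥ ⌈37/8⌉ = 5, so 5 is optimal.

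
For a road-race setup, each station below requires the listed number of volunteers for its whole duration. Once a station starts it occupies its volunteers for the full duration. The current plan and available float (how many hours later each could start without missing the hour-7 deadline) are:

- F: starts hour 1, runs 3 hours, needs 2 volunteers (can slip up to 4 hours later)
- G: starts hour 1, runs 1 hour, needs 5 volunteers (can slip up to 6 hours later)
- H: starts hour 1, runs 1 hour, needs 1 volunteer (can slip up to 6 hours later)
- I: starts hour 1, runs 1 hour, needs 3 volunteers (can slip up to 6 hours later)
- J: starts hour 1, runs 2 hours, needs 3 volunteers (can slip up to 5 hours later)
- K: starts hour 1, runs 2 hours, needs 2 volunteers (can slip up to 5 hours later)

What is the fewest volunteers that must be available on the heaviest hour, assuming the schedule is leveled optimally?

Early-start (F@1, G@1, H@1, I@1, J@1, K@1) gives peak 16: h1:16  h2:7  h3:2  h4:0  h5:0  h6:0  h7:0.
Shift G→4, I→2, J→5, K→5.
Schedule F@1, G@4, H@1, I@2, J@5, K@5: h1:3  h2:5  h3:2  h4:5  h5:5  h6:5  h7:0 — peak 5.

5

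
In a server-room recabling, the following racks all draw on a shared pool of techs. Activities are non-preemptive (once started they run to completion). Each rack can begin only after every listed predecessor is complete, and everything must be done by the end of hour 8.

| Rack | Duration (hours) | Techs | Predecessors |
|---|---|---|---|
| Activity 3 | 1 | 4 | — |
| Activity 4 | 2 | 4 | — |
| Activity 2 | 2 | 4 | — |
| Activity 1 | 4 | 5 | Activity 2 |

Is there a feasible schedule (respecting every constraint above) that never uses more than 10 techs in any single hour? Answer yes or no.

yes

Schedule Activity 3@1, Activity 4@1, Activity 2@2, Activity 1@4: h1:8  h2:8  h3:4  h4:5  h5:5  h6:5  h7:5  h8:0 — peak 8 ≤ 10.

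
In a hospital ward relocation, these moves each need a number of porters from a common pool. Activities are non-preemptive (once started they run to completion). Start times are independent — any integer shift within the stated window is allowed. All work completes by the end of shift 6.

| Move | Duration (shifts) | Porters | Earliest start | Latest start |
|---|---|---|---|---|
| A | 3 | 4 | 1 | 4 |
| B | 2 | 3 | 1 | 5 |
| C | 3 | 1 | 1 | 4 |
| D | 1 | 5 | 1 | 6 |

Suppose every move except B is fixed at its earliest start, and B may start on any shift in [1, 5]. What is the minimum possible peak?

10

B@1: s1:13  s2:8  s3:5  s4:0  s5:0  s6:0 → peak 13
B@2: s1:10  s2:8  s3:8  s4:0  s5:0  s6:0 → peak 10
B@3: s1:10  s2:5  s3:8  s4:3  s5:0  s6:0 → peak 10
B@4: s1:10  s2:5  s3:5  s4:3  s5:3  s6:0 → peak 10
B@5: s1:10  s2:5  s3:5  s4:0  s5:3  s6:3 → peak 10
Best is B@2, peak 10.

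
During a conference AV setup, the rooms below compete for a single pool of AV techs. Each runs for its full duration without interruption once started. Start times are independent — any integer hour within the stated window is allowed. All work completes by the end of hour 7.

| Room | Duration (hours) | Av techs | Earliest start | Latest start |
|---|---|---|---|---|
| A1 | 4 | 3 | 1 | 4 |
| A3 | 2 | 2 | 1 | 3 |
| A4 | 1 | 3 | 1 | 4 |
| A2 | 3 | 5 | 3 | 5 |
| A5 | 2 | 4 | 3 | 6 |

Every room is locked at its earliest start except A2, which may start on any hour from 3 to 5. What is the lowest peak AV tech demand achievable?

8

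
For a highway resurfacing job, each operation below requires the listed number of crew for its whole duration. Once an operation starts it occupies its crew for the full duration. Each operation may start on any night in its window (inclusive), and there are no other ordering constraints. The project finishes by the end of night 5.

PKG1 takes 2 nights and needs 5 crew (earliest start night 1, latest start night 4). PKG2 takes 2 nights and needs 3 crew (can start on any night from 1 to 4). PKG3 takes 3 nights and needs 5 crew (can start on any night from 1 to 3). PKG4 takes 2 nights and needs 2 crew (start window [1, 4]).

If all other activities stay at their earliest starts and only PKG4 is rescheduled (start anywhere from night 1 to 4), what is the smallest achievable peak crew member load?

13

PKG4@1: n1:15  n2:15  n3:5  n4:0  n5:0 → peak 15
PKG4@2: n1:13  n2:15  n3:7  n4:0  n5:0 → peak 15
PKG4@3: n1:13  n2:13  n3:7  n4:2  n5:0 → peak 13
PKG4@4: n1:13  n2:13  n3:5  n4:2  n5:2 → peak 13
Best is PKG4@3, peak 13.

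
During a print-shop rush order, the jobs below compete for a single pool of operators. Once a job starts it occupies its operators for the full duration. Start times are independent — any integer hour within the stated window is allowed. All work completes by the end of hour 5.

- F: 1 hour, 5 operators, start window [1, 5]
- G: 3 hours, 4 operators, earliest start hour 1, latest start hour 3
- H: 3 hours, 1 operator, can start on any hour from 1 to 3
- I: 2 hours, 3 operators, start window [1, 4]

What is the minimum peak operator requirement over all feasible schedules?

Early-start (F@1, G@1, H@1, I@1) gives peak 13: h1:13  h2:8  h3:5  h4:0  h5:0.
Shift G→2, I→4.
Schedule F@1, G@2, H@1, I@4: h1:6  h2:5  h3:5  h4:7  h5:3 — peak 7.

7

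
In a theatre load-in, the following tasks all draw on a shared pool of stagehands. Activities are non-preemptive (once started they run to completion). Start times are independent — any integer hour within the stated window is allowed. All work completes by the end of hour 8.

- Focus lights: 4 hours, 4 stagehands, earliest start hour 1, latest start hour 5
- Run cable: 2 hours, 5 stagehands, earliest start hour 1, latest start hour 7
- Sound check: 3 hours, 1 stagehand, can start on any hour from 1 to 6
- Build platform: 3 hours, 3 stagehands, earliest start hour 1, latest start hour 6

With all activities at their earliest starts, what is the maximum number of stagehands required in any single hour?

Early-start schedule: Focus lights@1, Run cable@1, Sound check@1, Build platform@1.
Load per hour: hour 1: 13, hour 2: 13, hour 3: 8, hour 4: 4, hour 5: 0, hour 6: 0, hour 7: 0, hour 8: 0.
Peak is 13.

13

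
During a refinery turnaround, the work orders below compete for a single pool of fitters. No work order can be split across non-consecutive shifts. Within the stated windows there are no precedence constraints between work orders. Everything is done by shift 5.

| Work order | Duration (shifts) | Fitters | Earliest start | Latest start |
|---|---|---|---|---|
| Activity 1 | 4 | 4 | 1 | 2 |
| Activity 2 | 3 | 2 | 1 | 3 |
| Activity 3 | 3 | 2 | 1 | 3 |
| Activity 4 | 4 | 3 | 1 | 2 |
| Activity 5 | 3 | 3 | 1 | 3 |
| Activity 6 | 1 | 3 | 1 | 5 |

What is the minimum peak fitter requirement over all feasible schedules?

14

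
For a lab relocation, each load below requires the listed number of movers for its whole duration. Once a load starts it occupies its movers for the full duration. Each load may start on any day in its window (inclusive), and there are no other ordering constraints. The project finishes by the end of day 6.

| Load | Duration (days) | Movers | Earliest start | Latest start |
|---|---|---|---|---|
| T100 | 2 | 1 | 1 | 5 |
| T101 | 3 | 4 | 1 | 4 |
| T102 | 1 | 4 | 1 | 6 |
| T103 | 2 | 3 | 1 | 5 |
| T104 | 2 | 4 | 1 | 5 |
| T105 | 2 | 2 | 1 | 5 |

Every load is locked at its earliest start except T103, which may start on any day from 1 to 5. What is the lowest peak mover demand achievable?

T103@1: d1:18  d2:14  d3:4  d4:0  d5:0  d6:0 → peak 18
T103@2: d1:15  d2:14  d3:7  d4:0  d5:0  d6:0 → peak 15
T103@3: d1:15  d2:11  d3:7  d4:3  d5:0  d6:0 → peak 15
T103@4: d1:15  d2:11  d3:4  d4:3  d5:3  d6:0 → peak 15
T103@5: d1:15  d2:11  d3:4  d4:0  d5:3  d6:3 → peak 15
Best is T103@2, peak 15.

15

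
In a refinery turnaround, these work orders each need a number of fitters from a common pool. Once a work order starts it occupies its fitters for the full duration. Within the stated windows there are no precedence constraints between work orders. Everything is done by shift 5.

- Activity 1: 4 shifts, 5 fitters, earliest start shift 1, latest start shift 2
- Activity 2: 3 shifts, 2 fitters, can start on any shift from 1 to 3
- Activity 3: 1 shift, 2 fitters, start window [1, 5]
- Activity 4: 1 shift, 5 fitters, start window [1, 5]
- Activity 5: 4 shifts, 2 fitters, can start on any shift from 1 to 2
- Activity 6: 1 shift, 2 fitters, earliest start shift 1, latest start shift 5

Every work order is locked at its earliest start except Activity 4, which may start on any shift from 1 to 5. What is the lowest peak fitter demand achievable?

Activity 4@1: s1:18  s2:9  s3:9  s4:7  s5:0 → peak 18
Activity 4@2: s1:13  s2:14  s3:9  s4:7  s5:0 → peak 14
Activity 4@3: s1:13  s2:9  s3:14  s4:7  s5:0 → peak 14
Activity 4@4: s1:13  s2:9  s3:9  s4:12  s5:0 → peak 13
Activity 4@5: s1:13  s2:9  s3:9  s4:7  s5:5 → peak 13
Best is Activity 4@4, peak 13.

13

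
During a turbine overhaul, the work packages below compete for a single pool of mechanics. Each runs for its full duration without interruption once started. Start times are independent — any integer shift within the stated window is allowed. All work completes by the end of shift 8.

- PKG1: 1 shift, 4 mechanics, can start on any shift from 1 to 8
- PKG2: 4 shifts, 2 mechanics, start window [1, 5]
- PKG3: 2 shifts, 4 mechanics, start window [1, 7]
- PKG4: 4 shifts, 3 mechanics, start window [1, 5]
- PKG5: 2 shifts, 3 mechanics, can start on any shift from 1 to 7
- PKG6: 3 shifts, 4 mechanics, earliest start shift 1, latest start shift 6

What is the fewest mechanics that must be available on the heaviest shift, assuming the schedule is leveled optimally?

7

Early-start (PKG1@1, PKG2@1, PKG3@1, PKG4@1, PKG5@1, PKG6@1) gives peak 20: s1:20  s2:16  s3:9  s4:5  s5:0  s6:0  s7:0  s8:0.
Shift PKG3→2, PKG4→5, PKG5→4, PKG6→6.
Schedule PKG1@1, PKG2@1, PKG3@2, PKG4@5, PKG5@4, PKG6@6: s1:6  s2:6  s3:6  s4:5  s5:6  s6:7  s7:7  s8:7 — peak 7.
Total mechanic-shifts = 50 over 8 shifts ⇒ peak ≥ ⌈50/8⌉ = 7, so 7 is optimal.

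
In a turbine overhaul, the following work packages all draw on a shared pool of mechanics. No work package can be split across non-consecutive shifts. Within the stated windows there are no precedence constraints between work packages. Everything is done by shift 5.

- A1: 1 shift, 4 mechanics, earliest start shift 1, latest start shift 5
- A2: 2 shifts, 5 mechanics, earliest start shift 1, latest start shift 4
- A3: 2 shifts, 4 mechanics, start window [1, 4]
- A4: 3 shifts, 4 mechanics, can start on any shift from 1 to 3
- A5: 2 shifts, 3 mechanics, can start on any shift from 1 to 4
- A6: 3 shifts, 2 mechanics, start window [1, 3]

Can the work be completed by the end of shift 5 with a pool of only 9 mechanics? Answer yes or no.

Total mechanic-shifts = 46; over 5 shifts the average is 46/5 > 9, so some shift must exceed 9.

no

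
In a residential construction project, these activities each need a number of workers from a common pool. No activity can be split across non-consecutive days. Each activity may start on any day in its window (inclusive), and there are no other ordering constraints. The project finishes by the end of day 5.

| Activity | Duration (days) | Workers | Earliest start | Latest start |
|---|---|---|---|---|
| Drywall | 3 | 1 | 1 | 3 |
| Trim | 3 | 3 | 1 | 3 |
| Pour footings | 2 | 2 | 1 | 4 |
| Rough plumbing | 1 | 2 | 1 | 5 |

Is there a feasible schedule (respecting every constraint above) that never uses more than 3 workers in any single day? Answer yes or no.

no

Total worker-days = 18; over 5 days the average is 18/5 > 3, so some day must exceed 3.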